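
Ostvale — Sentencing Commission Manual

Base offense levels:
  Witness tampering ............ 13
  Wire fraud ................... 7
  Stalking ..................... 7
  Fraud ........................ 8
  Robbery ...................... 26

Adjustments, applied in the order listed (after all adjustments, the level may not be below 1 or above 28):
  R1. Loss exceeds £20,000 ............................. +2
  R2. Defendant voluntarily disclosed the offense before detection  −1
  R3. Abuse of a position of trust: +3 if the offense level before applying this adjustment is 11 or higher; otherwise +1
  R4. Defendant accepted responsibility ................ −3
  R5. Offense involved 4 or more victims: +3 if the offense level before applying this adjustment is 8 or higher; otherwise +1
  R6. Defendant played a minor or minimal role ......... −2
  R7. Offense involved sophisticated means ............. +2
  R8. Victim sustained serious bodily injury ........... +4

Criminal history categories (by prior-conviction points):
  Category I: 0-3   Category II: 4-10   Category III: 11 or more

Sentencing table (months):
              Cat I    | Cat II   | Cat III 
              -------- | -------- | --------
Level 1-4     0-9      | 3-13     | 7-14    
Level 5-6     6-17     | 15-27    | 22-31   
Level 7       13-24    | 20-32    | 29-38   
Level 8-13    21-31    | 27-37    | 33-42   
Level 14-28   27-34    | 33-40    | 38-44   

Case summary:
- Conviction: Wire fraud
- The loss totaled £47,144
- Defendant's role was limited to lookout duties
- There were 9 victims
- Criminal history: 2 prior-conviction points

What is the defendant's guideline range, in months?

Base offense level for wire fraud: 7.
R1 applies: 7 + 2 = 9.
R3 does not apply.
R5 applies (level before this adjustment is 9 ≥ 8, so +3): 9 + 3 = 12.
R6 applies: 12 − 2 = 10.
R7 does not apply.
R8 does not apply.
Final offense level: 10.
Criminal history: 2 prior points → Category I (0-3).
Level 10 falls in the 8-13 band.
Grid: Level 8-13 × Category I = 21-31 months.

21-31 months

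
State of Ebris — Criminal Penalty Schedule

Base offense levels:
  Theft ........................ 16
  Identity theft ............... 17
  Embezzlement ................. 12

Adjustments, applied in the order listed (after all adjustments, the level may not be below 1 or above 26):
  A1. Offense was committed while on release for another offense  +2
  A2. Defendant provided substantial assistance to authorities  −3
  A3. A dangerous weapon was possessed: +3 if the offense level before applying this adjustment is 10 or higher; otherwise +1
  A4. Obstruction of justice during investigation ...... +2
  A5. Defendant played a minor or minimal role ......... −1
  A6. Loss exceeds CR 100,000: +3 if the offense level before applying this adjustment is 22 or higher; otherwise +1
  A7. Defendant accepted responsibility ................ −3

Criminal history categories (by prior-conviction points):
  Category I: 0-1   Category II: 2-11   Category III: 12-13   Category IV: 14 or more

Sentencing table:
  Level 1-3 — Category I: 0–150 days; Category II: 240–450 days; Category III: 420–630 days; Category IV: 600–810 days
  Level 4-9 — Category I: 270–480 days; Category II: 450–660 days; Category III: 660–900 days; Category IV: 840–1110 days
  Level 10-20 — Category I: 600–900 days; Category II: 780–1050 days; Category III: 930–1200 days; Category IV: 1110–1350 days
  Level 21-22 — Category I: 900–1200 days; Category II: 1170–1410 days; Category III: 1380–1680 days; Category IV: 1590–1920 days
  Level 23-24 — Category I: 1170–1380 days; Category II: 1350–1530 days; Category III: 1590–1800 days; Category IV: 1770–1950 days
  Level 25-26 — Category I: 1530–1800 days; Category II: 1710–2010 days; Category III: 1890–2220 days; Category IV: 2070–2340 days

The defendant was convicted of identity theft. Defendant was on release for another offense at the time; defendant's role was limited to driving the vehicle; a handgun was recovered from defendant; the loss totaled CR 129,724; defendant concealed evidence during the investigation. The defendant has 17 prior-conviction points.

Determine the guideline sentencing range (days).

2070-2340 days

Base offense level for identity theft: 17.
A1 applies: 17 + 2 = 19.
A3 applies (level before this adjustment is 19 ≥ 10, so +3): 19 + 3 = 22.
A4 applies: 22 + 2 = 24.
A5 applies: 24 − 1 = 23.
A6 applies (level before this adjustment is 23 ≥ 22, so +3): 23 + 3 = 26.
A7 does not apply.
Final offense level: 26.
Criminal history: 17 prior points → Category IV (14+).
Level 26 falls in the 25-26 band.
Grid: Level 25-26 × Category IV = 2070-2340 days.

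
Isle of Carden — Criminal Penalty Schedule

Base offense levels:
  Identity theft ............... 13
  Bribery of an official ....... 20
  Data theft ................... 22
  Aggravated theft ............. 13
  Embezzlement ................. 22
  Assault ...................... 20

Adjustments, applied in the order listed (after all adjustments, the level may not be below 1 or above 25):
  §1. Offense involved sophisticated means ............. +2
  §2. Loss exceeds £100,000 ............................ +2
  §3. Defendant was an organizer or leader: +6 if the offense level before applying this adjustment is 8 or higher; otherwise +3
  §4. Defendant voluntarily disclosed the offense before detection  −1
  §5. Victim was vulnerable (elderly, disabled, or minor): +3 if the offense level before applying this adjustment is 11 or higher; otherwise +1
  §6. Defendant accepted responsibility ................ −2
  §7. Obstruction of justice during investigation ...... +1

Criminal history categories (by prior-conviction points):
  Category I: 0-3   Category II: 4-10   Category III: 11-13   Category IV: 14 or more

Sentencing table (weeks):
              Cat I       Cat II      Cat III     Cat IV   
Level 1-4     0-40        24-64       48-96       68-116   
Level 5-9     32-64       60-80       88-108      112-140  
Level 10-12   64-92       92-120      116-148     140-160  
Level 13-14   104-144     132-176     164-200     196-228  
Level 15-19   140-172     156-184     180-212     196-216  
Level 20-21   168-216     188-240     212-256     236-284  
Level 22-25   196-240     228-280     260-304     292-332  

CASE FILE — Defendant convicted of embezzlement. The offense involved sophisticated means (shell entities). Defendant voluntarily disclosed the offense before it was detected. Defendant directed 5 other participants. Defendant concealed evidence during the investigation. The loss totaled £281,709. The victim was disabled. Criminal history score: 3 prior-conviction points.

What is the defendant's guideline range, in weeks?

Base offense level for embezzlement: 22.
§1 applies: 22 + 2 = 24.
§2 applies: 24 + 2 = 26.
§3 applies (level before this adjustment is 26 ≥ 8, so +6): 26 + 6 = 32.
§4 applies: 32 − 1 = 31.
§5 applies (level before this adjustment is 31 ≥ 11, so +3): 31 + 3 = 34.
§6 does not apply.
§7 applies: 34 + 1 = 35.
Level 35 exceeds the maximum of 25; capped at 25.
Final offense level: 25.
Criminal history: 3 prior points → Category I (0-3).
Level 25 falls in the 22-25 band.
Grid: Level 22-25 × Category I = 196-240 weeks.

196-240 weeks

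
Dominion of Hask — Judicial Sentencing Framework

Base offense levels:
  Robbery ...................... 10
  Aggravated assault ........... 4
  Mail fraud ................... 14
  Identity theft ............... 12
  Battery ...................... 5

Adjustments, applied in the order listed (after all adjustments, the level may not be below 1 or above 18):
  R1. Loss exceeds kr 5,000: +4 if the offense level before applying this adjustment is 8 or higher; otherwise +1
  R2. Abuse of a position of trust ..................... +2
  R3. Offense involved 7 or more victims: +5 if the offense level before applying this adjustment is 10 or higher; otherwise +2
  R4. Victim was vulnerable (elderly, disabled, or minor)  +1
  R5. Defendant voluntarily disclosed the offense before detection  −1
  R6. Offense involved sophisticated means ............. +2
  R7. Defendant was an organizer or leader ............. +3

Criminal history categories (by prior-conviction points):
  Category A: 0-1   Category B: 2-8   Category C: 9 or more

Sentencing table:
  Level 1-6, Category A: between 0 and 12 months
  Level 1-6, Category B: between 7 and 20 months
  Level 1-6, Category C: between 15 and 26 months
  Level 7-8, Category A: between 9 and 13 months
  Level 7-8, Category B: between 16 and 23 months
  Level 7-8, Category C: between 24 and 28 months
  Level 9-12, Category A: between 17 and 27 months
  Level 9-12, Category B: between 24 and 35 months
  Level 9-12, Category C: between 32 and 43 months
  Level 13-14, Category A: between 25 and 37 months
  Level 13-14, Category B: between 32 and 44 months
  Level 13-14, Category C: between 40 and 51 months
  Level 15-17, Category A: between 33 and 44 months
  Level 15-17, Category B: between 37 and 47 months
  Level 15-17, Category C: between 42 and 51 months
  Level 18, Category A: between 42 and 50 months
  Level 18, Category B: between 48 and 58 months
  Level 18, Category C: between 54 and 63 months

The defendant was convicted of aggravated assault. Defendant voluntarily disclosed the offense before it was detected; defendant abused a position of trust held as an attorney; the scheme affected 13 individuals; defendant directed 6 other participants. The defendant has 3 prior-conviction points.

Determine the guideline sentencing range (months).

Base offense level for aggravated assault: 4.
R1 does not apply.
R2 applies: 4 + 2 = 6.
R3 applies (level before this adjustment is 6 < 10, so +2): 6 + 2 = 8.
R5 applies: 8 − 1 = 7.
R7 applies: 7 + 3 = 10.
Final offense level: 10.
Criminal history: 3 prior points → Category B (2-8).
Level 10 falls in the 9-12 band.
Grid: Level 9-12 × Category B = 24-35 months.

24-35 months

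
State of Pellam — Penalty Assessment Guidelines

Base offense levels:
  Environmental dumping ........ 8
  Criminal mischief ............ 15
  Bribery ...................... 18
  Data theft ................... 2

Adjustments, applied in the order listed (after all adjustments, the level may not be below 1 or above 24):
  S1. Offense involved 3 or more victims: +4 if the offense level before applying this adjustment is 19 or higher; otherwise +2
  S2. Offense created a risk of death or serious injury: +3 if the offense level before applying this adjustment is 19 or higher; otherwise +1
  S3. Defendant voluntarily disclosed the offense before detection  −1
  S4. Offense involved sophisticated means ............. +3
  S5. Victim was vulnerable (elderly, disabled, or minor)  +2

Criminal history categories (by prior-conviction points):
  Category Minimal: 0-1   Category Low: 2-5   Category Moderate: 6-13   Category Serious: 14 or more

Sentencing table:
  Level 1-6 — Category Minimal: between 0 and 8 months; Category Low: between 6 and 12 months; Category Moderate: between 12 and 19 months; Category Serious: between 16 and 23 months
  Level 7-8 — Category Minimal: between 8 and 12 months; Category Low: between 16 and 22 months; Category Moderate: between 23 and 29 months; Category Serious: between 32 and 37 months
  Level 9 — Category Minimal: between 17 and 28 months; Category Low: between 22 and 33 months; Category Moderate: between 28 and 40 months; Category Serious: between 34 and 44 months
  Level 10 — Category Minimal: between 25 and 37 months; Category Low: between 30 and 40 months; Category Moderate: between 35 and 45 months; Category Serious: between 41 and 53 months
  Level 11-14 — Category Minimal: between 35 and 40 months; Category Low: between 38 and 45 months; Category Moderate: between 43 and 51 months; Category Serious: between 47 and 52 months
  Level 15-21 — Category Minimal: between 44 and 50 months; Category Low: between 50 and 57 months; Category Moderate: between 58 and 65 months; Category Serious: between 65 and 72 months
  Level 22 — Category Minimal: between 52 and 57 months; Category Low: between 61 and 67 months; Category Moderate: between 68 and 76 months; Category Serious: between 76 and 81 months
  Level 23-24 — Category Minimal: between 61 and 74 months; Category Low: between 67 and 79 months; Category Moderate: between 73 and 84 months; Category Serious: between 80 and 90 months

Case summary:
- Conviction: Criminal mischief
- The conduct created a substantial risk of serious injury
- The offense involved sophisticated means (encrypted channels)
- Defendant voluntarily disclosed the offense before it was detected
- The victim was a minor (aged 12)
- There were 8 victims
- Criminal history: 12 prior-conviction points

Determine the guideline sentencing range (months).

68-76 months

Base offense level for criminal mischief: 15.
S1 applies (level before this adjustment is 15 < 19, so +2): 15 + 2 = 17.
S2 applies (level before this adjustment is 17 < 19, so +1): 17 + 1 = 18.
S3 applies: 18 − 1 = 17.
S4 applies: 17 + 3 = 20.
S5 applies: 20 + 2 = 22.
Final offense level: 22.
Criminal history: 12 prior points → Category Moderate (6-13).
Level 22 falls in the 22 band.
Grid: Level 22 × Category Moderate = 68-76 months.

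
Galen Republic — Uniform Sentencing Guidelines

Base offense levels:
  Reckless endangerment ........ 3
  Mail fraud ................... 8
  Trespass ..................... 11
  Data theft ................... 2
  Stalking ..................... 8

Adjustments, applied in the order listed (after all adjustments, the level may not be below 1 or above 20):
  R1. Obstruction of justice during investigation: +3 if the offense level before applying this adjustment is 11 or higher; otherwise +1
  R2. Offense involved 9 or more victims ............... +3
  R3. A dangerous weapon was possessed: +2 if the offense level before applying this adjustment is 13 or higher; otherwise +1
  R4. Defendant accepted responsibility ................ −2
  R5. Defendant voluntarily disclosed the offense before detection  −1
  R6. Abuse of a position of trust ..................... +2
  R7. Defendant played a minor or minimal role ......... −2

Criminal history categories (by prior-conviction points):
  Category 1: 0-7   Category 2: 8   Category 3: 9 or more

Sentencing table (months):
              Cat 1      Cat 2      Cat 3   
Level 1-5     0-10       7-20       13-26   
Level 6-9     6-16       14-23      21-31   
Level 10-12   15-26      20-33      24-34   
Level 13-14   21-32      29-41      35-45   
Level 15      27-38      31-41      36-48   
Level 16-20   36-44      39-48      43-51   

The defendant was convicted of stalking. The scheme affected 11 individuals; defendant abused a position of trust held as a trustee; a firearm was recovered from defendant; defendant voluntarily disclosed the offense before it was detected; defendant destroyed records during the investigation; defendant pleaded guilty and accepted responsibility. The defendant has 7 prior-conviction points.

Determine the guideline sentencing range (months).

15-26 months

Base offense level for stalking: 8.
R1 applies (level before this adjustment is 8 < 11, so +1): 8 + 1 = 9.
R2 applies: 9 + 3 = 12.
R3 applies (level before this adjustment is 12 < 13, so +1): 12 + 1 = 13.
R4 applies: 13 − 2 = 11.
R5 applies: 11 − 1 = 10.
R6 applies: 10 + 2 = 12.
Final offense level: 12.
Criminal history: 7 prior points → Category 1 (0-7).
Level 12 falls in the 10-12 band.
Grid: Level 10-12 × Category 1 = 15-26 months.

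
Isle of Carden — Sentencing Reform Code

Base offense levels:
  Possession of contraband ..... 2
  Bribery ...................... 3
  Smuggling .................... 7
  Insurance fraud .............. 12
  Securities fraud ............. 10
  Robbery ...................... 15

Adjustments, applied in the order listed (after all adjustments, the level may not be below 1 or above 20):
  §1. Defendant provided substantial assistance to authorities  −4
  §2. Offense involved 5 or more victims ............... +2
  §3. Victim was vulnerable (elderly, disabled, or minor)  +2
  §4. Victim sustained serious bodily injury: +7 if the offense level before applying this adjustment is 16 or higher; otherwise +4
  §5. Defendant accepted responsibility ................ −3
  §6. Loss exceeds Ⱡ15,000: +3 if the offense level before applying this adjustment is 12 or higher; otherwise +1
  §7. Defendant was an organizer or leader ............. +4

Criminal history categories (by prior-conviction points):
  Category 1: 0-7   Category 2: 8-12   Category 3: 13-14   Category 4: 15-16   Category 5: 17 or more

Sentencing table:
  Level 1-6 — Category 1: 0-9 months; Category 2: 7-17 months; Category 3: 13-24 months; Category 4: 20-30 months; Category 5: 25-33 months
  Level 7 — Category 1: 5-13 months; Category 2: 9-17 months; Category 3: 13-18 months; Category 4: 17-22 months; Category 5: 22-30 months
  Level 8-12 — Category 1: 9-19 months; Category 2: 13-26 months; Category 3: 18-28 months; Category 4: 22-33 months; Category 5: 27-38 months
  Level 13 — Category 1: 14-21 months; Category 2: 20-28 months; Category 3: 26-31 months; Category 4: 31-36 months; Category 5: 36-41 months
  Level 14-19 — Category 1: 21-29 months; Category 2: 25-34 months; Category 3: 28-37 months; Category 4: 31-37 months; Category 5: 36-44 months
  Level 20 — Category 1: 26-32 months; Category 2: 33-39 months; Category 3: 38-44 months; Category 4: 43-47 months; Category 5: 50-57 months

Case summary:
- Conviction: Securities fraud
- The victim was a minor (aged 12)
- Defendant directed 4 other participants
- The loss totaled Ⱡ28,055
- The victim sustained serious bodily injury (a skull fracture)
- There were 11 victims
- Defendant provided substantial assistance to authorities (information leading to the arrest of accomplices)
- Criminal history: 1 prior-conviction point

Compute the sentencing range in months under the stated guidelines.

26-32 months

Base offense level for securities fraud: 10.
§1 applies: 10 − 4 = 6.
§2 applies: 6 + 2 = 8.
§3 applies: 8 + 2 = 10.
§4 applies (level before this adjustment is 10 < 16, so +4): 10 + 4 = 14.
§6 applies (level before this adjustment is 14 ≥ 12, so +3): 14 + 3 = 17.
§7 applies: 17 + 4 = 21.
Level 21 exceeds the maximum of 20; capped at 20.
Final offense level: 20.
Criminal history: 1 prior point → Category 1 (0-7).
Level 20 falls in the 20 band.
Grid: Level 20 × Category 1 = 26-32 months.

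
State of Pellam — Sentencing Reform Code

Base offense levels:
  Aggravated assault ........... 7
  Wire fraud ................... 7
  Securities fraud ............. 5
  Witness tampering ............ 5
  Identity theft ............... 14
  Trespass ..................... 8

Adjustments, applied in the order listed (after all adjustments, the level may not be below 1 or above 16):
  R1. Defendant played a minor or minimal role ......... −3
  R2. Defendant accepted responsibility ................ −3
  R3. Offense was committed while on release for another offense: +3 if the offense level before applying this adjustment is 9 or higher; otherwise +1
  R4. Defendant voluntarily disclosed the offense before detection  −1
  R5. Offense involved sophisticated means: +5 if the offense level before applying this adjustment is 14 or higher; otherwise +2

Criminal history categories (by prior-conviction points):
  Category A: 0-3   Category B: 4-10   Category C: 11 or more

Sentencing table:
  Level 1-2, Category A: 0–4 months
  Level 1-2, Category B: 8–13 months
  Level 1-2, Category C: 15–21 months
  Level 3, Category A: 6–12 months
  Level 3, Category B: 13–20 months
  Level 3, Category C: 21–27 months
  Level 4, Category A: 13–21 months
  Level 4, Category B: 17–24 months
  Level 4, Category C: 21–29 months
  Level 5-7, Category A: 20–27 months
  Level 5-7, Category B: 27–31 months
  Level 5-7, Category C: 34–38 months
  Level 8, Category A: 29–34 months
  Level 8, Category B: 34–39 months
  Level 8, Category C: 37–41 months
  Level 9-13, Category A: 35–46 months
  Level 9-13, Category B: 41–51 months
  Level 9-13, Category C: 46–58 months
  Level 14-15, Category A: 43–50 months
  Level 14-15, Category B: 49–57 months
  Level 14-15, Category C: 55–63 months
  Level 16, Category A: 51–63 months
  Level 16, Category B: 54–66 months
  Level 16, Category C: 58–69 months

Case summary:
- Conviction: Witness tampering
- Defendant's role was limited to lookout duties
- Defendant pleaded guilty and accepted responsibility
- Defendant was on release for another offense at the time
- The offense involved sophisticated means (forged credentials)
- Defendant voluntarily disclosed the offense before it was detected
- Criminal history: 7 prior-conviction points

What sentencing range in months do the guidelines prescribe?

Base offense level for witness tampering: 5.
R1 applies: 5 − 3 = 2.
R2 applies: 2 − 3 = -1.
R3 applies (level before this adjustment is -1 < 9, so +1): -1 + 1 = 0.
R4 applies: 0 − 1 = -1.
R5 applies (level before this adjustment is -1 < 14, so +2): -1 + 2 = 1.
Final offense level: 1.
Criminal history: 7 prior points → Category B (4-10).
Level 1 falls in the 1-2 band.
Grid: Level 1-2 × Category B = 8-13 months.

8-13 months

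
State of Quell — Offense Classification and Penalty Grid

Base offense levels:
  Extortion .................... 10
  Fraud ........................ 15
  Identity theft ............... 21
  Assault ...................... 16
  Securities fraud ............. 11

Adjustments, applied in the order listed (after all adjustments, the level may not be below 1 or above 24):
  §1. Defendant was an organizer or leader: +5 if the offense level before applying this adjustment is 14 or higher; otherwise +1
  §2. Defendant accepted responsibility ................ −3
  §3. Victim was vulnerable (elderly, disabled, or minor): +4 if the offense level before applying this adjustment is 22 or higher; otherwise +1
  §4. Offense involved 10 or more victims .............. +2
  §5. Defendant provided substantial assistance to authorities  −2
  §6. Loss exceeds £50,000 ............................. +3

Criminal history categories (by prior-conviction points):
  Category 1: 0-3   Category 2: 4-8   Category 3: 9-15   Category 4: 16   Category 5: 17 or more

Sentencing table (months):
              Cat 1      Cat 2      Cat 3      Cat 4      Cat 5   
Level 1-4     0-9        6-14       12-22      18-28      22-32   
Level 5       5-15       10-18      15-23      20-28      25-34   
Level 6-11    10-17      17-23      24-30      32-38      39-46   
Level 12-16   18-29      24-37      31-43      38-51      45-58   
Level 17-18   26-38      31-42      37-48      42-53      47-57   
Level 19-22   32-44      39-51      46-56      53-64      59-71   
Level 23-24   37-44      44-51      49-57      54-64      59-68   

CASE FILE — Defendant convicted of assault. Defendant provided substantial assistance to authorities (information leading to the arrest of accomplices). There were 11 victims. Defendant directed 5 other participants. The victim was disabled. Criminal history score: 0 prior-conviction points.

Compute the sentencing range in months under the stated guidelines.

32-44 months

Base offense level for assault: 16.
§1 applies (level before this adjustment is 16 ≥ 14, so +5): 16 + 5 = 21.
§2 does not apply.
§3 applies (level before this adjustment is 21 < 22, so +1): 21 + 1 = 22.
§4 applies: 22 + 2 = 24.
§5 applies: 24 − 2 = 22.
§6 does not apply.
Final offense level: 22.
Criminal history: 0 prior points → Category 1 (0-3).
Level 22 falls in the 19-22 band.
Grid: Level 19-22 × Category 1 = 32-44 months.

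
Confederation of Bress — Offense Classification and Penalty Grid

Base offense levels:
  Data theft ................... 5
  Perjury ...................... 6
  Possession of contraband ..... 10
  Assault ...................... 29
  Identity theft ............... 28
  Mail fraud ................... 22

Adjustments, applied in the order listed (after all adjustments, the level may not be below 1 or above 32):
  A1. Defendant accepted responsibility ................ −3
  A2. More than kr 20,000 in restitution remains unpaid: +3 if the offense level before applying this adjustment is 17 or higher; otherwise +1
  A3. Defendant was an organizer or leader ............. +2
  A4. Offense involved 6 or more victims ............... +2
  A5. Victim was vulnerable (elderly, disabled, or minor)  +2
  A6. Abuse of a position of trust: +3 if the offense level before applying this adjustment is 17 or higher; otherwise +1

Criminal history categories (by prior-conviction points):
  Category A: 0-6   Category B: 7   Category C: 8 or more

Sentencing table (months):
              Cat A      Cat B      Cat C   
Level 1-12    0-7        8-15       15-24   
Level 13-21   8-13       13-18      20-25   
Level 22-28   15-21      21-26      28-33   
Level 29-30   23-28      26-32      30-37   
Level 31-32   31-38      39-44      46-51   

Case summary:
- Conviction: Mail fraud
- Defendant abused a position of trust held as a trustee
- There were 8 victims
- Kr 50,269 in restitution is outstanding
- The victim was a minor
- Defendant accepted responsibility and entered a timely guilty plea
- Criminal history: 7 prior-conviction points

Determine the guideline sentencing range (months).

26-32 months

Base offense level for mail fraud: 22.
A1 applies: 22 − 3 = 19.
A2 applies (level before this adjustment is 19 ≥ 17, so +3): 19 + 3 = 22.
A3 does not apply.
A4 applies: 22 + 2 = 24.
A5 applies: 24 + 2 = 26.
A6 applies (level before this adjustment is 26 ≥ 17, so +3): 26 + 3 = 29.
Final offense level: 29.
Criminal history: 7 prior points → Category B (7).
Level 29 falls in the 29-30 band.
Grid: Level 29-30 × Category B = 26-32 months.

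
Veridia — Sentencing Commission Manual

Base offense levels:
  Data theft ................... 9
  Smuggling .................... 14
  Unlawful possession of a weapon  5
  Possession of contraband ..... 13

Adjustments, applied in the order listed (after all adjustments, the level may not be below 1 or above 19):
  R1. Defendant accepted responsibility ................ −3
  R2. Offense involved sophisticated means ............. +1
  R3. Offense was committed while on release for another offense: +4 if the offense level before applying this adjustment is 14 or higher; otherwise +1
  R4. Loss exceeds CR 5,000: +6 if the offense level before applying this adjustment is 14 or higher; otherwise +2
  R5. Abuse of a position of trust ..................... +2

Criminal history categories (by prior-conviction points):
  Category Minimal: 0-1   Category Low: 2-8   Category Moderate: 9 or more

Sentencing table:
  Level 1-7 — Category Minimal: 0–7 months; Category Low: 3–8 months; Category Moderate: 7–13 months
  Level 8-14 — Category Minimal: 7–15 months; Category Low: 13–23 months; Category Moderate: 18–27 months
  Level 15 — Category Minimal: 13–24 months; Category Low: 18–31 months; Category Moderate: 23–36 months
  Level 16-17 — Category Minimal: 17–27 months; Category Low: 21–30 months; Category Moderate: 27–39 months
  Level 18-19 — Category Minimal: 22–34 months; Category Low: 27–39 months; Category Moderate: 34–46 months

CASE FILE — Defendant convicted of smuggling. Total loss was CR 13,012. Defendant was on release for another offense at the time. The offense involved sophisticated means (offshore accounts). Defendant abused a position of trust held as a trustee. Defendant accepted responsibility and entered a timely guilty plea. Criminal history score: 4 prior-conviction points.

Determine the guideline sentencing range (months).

21-30 months

Base offense level for smuggling: 14.
R1 applies: 14 − 3 = 11.
R2 applies: 11 + 1 = 12.
R3 applies (level before this adjustment is 12 < 14, so +1): 12 + 1 = 13.
R4 applies (level before this adjustment is 13 < 14, so +2): 13 + 2 = 15.
R5 applies: 15 + 2 = 17.
Final offense level: 17.
Criminal history: 4 prior points → Category Low (2-8).
Level 17 falls in the 16-17 band.
Grid: Level 16-17 × Category Low = 21-30 months.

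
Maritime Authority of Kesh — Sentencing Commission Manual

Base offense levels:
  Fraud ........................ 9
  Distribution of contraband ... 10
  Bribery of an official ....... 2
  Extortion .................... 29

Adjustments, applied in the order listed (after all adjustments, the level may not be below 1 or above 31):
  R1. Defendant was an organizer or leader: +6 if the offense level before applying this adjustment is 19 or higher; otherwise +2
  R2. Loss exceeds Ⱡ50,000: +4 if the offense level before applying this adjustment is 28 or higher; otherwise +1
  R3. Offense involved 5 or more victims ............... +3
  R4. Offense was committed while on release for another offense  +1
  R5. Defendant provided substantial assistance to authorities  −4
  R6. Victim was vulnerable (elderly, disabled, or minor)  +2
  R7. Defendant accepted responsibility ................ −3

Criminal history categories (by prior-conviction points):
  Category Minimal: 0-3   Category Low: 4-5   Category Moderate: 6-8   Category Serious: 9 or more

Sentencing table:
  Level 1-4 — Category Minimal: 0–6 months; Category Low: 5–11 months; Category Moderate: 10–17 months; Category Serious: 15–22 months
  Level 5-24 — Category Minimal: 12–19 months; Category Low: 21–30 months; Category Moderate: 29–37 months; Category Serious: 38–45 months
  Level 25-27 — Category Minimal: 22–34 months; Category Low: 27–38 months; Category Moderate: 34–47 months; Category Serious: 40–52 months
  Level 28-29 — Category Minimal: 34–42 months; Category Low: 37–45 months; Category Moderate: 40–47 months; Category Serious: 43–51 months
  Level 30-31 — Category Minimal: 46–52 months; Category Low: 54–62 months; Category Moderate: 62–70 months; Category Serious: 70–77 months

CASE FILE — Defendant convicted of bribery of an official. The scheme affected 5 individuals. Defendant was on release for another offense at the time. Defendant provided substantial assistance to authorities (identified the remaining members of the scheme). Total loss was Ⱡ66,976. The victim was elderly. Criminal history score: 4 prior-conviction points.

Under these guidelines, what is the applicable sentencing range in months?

21-30 months

Base offense level for bribery of an official: 2.
R1 does not apply.
R2 applies (level before this adjustment is 2 < 28, so +1): 2 + 1 = 3.
R3 applies: 3 + 3 = 6.
R4 applies: 6 + 1 = 7.
R5 applies: 7 − 4 = 3.
R6 applies: 3 + 2 = 5.
R7 does not apply.
Final offense level: 5.
Criminal history: 4 prior points → Category Low (4-5).
Level 5 falls in the 5-24 band.
Grid: Level 5-24 × Category Low = 21-30 months.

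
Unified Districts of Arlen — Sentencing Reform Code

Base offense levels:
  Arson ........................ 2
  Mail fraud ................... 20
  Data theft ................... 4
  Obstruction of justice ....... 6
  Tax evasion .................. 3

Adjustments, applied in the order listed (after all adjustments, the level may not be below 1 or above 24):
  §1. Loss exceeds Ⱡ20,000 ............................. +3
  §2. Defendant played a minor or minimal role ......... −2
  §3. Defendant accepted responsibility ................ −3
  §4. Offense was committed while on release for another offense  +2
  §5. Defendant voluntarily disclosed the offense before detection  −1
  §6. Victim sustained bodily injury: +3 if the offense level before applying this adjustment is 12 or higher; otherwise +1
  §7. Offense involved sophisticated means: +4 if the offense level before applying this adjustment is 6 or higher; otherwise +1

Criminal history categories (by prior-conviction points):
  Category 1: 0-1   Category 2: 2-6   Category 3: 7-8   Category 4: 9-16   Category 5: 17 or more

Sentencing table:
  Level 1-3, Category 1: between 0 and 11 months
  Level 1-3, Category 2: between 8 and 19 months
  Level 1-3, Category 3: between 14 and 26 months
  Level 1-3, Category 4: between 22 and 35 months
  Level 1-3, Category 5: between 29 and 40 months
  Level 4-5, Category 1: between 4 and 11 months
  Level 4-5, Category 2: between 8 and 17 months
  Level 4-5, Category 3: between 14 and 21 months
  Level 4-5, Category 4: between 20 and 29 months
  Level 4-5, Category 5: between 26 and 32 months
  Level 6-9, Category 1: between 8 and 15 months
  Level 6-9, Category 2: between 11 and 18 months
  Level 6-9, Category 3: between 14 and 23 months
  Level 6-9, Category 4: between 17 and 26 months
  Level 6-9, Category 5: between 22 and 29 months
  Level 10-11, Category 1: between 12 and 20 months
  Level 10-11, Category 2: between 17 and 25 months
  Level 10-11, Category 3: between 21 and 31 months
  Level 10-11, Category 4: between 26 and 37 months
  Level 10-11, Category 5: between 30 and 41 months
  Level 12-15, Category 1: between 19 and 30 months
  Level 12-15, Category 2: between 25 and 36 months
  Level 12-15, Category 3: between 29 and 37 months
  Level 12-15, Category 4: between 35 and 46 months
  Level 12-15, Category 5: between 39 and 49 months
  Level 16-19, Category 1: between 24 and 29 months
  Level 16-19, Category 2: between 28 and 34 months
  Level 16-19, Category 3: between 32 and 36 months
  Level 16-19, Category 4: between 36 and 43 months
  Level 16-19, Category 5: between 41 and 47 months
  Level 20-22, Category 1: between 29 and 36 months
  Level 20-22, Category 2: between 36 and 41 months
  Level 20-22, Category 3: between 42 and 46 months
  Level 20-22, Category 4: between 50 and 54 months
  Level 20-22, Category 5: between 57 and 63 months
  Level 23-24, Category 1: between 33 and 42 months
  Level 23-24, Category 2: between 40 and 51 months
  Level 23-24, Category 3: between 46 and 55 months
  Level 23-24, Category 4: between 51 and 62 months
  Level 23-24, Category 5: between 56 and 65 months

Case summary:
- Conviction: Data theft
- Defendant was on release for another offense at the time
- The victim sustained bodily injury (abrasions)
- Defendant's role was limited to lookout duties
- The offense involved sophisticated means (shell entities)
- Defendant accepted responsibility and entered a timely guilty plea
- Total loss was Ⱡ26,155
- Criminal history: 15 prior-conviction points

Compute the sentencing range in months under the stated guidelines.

17-26 months

Base offense level for data theft: 4.
§1 applies: 4 + 3 = 7.
§2 applies: 7 − 2 = 5.
§3 applies: 5 − 3 = 2.
§4 applies: 2 + 2 = 4.
§6 applies (level before this adjustment is 4 < 12, so +1): 4 + 1 = 5.
§7 applies (level before this adjustment is 5 < 6, so +1): 5 + 1 = 6.
Final offense level: 6.
Criminal history: 15 prior points → Category 4 (9-16).
Level 6 falls in the 6-9 band.
Grid: Level 6-9 × Category 4 = 17-26 months.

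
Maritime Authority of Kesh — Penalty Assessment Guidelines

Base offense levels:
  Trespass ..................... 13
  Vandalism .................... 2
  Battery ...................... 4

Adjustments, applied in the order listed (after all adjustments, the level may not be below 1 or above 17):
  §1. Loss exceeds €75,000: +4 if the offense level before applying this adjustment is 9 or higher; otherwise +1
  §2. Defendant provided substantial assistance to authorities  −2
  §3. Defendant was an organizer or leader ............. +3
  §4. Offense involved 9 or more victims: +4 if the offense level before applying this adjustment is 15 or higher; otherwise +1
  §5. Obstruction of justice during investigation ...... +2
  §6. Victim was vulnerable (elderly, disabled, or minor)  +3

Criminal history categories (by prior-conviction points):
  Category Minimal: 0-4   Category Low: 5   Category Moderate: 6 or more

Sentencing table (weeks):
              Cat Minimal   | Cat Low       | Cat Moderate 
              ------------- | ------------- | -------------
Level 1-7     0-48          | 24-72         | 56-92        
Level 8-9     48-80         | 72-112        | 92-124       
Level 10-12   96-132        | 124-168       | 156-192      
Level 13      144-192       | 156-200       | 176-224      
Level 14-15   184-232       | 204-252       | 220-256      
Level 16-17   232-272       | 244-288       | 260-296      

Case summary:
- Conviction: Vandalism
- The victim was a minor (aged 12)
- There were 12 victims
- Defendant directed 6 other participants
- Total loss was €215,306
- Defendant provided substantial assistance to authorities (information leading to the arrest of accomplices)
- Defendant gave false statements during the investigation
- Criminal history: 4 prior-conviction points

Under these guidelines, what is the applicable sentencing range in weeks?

96-132 weeks

Base offense level for vandalism: 2.
§1 applies (level before this adjustment is 2 < 9, so +1): 2 + 1 = 3.
§2 applies: 3 − 2 = 1.
§3 applies: 1 + 3 = 4.
§4 applies (level before this adjustment is 4 < 15, so +1): 4 + 1 = 5.
§5 applies: 5 + 2 = 7.
§6 applies: 7 + 3 = 10.
Final offense level: 10.
Criminal history: 4 prior points → Category Minimal (0-4).
Level 10 falls in the 10-12 band.
Grid: Level 10-12 × Category Minimal = 96-132 weeks.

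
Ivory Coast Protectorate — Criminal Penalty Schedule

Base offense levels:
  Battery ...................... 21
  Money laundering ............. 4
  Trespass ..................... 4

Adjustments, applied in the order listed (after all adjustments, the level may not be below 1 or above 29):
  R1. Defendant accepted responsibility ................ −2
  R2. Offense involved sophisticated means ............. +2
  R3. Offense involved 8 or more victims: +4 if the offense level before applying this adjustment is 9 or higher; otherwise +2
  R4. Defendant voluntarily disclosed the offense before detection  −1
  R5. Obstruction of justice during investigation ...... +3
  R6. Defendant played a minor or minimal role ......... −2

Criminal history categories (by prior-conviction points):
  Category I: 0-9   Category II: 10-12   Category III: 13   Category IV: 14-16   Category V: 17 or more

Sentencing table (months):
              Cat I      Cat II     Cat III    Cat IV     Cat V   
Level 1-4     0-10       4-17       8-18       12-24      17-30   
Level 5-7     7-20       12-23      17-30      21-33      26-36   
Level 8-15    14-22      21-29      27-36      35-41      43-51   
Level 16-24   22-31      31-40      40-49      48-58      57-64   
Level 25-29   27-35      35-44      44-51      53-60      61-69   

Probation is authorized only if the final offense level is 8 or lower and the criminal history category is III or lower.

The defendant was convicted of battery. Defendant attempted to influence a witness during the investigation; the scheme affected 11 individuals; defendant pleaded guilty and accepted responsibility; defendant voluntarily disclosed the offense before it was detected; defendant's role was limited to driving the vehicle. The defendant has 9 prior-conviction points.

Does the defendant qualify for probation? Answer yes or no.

Base offense level for battery: 21.
R1 applies: 21 − 2 = 19.
R3 applies (level before this adjustment is 19 ≥ 9, so +4): 19 + 4 = 23.
R4 applies: 23 − 1 = 22.
R5 applies: 22 + 3 = 25.
R6 applies: 25 − 2 = 23.
Final offense level: 23.
Criminal history: 9 prior points → Category I (0-9).
Level 23 falls in the 16-24 band.
Grid: Level 16-24 × Category I = 22-31 months.
Probation check: level 23 > 8 and category I ≤ III → not eligible.

No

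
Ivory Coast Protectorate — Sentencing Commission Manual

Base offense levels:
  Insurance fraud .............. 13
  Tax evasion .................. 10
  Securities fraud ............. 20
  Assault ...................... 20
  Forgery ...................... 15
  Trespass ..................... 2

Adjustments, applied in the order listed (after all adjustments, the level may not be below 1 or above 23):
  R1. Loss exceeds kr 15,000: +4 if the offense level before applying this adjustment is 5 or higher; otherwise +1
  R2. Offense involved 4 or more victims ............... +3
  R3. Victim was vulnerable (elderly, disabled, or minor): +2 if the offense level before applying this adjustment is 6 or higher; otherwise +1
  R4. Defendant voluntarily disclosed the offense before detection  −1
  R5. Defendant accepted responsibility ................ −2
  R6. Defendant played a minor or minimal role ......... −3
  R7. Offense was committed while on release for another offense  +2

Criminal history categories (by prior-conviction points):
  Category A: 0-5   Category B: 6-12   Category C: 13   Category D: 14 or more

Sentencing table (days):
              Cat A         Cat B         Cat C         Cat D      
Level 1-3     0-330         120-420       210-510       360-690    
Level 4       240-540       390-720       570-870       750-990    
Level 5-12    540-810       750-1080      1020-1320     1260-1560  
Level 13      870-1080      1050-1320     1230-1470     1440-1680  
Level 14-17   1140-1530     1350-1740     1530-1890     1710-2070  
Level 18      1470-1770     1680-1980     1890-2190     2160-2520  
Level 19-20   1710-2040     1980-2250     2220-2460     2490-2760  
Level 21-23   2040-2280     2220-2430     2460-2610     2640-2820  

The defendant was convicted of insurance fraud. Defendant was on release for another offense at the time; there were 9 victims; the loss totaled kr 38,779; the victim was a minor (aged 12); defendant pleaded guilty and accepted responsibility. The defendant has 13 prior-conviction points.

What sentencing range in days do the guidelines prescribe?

Base offense level for insurance fraud: 13.
R1 applies (level before this adjustment is 13 ≥ 5, so +4): 13 + 4 = 17.
R2 applies: 17 + 3 = 20.
R3 applies (level before this adjustment is 20 ≥ 6, so +2): 20 + 2 = 22.
R4 does not apply.
R5 applies: 22 − 2 = 20.
R6 does not apply.
R7 applies: 20 + 2 = 22.
Final offense level: 22.
Criminal history: 13 prior points → Category C (13).
Level 22 falls in the 21-23 band.
Grid: Level 21-23 × Category C = 2460-2610 days.

2460-2610 days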